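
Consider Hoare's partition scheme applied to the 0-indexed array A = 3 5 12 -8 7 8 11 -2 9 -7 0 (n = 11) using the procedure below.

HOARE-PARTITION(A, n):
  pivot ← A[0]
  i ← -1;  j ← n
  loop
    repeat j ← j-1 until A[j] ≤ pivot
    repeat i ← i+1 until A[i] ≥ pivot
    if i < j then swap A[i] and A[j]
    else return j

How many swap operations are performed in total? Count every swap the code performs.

pivot = A[0] = 3; i = -1, j = 11
j→10 (A[10]=0≤3), i→0 (A[0]=3≥3); i<j, swap → 0 5 12 -8 7 8 11 -2 9 -7 3
j→9 (A[9]=-7≤3), i→1 (A[1]=5≥3); i<j, swap → 0 -7 12 -8 7 8 11 -2 9 5 3
j→7 (A[7]=-2≤3), i→2 (A[2]=12≥3); i<j, swap → 0 -7 -2 -8 7 8 11 12 9 5 3
j→3, i→4; i≥j, return j=3. A = 0 -7 -2 -8 7 8 11 12 9 5 3

3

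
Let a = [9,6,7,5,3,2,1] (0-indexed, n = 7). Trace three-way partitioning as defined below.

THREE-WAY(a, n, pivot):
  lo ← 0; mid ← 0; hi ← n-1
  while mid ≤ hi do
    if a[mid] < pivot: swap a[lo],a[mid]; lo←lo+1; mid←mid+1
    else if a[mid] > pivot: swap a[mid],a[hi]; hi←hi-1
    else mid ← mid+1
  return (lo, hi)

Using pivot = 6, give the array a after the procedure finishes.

[1,2,5,3,6,7,9]

pivot = 6; lo=0, mid=0, hi=6
a[mid]=9>6: swap a[0],a[6]; hi=5 → [1,6,7,5,3,2,9]
a[mid]=1<6: swap a[0],a[0]; lo=1,mid=1 → [1,6,7,5,3,2,9]
a[mid]=6=6: mid=2
a[mid]=7>6: swap a[2],a[5]; hi=4 → [1,6,2,5,3,7,9]
a[mid]=2<6: swap a[1],a[2]; lo=2,mid=3 → [1,2,6,5,3,7,9]
a[mid]=5<6: swap a[2],a[3]; lo=3,mid=4 → [1,2,5,6,3,7,9]
a[mid]=3<6: swap a[3],a[4]; lo=4,mid=5 → [1,2,5,3,6,7,9]
end: lo=4, hi=4; a = [1,2,5,3,6,7,9]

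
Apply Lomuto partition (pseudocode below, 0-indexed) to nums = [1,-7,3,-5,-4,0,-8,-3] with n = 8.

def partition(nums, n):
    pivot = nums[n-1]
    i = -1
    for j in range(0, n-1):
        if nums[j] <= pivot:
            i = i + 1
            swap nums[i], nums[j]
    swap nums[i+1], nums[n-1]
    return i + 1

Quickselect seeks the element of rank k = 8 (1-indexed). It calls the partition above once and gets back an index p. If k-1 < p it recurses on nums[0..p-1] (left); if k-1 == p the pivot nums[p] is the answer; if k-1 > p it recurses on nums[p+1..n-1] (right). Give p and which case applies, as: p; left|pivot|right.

4; right

pivot=-3, i=-1
j=0: 1>-3, skip
j=1: -7≤-3, i=0, swap(0,1) ⇒ [-7,1,3,-5,-4,0,-8,-3]
j=2: 3>-3, skip
j=3: -5≤-3, i=1, swap(1,3) ⇒ [-7,-5,3,1,-4,0,-8,-3]
j=4: -4≤-3, i=2, swap(2,4) ⇒ [-7,-5,-4,1,3,0,-8,-3]
j=5: 0>-3, skip
j=6: -8≤-3, i=3, swap(3,6) ⇒ [-7,-5,-4,-8,3,0,1,-3]
swap(4,7) ⇒ [-7,-5,-4,-8,-3,0,1,3]; return 4
p = 4; k-1 = 7 > 4 ⇒ right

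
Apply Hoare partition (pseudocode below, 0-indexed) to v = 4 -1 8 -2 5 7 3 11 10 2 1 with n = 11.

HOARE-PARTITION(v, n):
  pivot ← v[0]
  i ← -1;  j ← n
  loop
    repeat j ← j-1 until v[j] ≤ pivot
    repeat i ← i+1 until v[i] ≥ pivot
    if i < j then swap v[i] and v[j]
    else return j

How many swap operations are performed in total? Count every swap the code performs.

pivot=4
j stops at 10 (1), i stops at 0 (4); swap ⇒ 1 -1 8 -2 5 7 3 11 10 2 4
j stops at 9 (2), i stops at 2 (8); swap ⇒ 1 -1 2 -2 5 7 3 11 10 8 4
j stops at 6 (3), i stops at 4 (5); swap ⇒ 1 -1 2 -2 3 7 5 11 10 8 4
j stops at 4, i stops at 5; i≥j ⇒ return 4. v=1 -1 2 -2 3 7 5 11 10 8 4

3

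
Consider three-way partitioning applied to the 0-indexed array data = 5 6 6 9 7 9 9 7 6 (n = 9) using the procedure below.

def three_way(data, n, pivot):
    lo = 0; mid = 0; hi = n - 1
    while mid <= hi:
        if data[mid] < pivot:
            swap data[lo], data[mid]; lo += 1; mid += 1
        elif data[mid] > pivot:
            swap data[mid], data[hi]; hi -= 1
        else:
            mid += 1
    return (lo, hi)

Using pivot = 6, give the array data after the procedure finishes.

pivot = 6; lo=0, mid=0, hi=8
data[mid]=5<6: swap data[0],data[0]; lo=1,mid=1 → 5 6 6 9 7 9 9 7 6
data[mid]=6=6: mid=2
data[mid]=6=6: mid=3
data[mid]=9>6: swap data[3],data[8]; hi=7 → 5 6 6 6 7 9 9 7 9
data[mid]=6=6: mid=4
data[mid]=7>6: swap data[4],data[7]; hi=6 → 5 6 6 6 7 9 9 7 9
data[mid]=7>6: swap data[4],data[6]; hi=5 → 5 6 6 6 9 9 7 7 9
data[mid]=9>6: swap data[4],data[5]; hi=4 → 5 6 6 6 9 9 7 7 9
data[mid]=9>6: swap data[4],data[4]; hi=3 → 5 6 6 6 9 9 7 7 9
end: lo=1, hi=3; data = 5 6 6 6 9 9 7 7 9

5 6 6 6 9 9 7 7 9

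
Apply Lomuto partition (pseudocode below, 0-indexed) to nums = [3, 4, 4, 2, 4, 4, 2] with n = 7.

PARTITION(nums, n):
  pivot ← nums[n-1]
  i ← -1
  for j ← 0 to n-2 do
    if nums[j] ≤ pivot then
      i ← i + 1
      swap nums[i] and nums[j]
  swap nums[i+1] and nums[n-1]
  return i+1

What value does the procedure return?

pivot = nums[6] = 2; i = -1
j=0: nums[0]=3 > 2 → no swap
j=1: nums[1]=4 > 2 → no swap
j=2: nums[2]=4 > 2 → no swap
j=3: nums[3]=2 ≤ 2 → i=0, swap nums[0],nums[3] → [2, 4, 4, 3, 4, 4, 2]
j=4: nums[4]=4 > 2 → no swap
j=5: nums[5]=4 > 2 → no swap
final swap nums[1],nums[6] → [2, 2, 4, 3, 4, 4, 4]; return 1

1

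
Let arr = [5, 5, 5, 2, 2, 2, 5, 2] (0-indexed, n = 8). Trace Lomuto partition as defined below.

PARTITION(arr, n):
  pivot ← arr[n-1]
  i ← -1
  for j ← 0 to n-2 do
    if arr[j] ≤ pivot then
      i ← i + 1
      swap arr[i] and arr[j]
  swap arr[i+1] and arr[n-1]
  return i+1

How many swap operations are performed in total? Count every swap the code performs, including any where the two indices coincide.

4

pivot=2, i=-1
j=0: 5>2, skip
j=1: 5>2, skip
j=2: 5>2, skip
j=3: 2≤2, i=0, swap(0,3) ⇒ [2, 5, 5, 5, 2, 2, 5, 2]
j=4: 2≤2, i=1, swap(1,4) ⇒ [2, 2, 5, 5, 5, 2, 5, 2]
j=5: 2≤2, i=2, swap(2,5) ⇒ [2, 2, 2, 5, 5, 5, 5, 2]
j=6: 5>2, skip
swap(3,7) ⇒ [2, 2, 2, 2, 5, 5, 5, 5]; return 3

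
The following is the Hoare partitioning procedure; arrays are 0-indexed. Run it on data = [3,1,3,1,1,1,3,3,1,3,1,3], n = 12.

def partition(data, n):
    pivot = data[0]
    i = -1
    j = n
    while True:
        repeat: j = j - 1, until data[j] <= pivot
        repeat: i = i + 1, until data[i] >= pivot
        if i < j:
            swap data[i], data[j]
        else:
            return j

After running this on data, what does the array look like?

[3,1,1,1,1,1,3,1,3,3,3,3]

pivot=3
j stops at 11 (3), i stops at 0 (3); swap ⇒ [3,1,3,1,1,1,3,3,1,3,1,3]
j stops at 10 (1), i stops at 2 (3); swap ⇒ [3,1,1,1,1,1,3,3,1,3,3,3]
j stops at 9 (3), i stops at 6 (3); swap ⇒ [3,1,1,1,1,1,3,3,1,3,3,3]
j stops at 8 (1), i stops at 7 (3); swap ⇒ [3,1,1,1,1,1,3,1,3,3,3,3]
j stops at 7, i stops at 8; i≥j ⇒ return 7. data=[3,1,1,1,1,1,3,1,3,3,3,3]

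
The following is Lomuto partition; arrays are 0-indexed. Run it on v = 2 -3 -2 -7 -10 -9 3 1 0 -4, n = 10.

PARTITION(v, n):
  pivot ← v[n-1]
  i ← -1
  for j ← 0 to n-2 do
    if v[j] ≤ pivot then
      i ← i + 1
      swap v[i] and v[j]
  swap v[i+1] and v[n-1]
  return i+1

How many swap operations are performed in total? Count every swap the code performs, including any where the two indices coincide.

4

pivot=-4, i=-1
j=0: 2>-4, skip
j=1: -3>-4, skip
j=2: -2>-4, skip
j=3: -7≤-4, i=0, swap(0,3) ⇒ -7 -3 -2 2 -10 -9 3 1 0 -4
j=4: -10≤-4, i=1, swap(1,4) ⇒ -7 -10 -2 2 -3 -9 3 1 0 -4
j=5: -9≤-4, i=2, swap(2,5) ⇒ -7 -10 -9 2 -3 -2 3 1 0 -4
j=6: 3>-4, skip
j=7: 1>-4, skip
j=8: 0>-4, skip
swap(3,9) ⇒ -7 -10 -9 -4 -3 -2 3 1 0 2; return 3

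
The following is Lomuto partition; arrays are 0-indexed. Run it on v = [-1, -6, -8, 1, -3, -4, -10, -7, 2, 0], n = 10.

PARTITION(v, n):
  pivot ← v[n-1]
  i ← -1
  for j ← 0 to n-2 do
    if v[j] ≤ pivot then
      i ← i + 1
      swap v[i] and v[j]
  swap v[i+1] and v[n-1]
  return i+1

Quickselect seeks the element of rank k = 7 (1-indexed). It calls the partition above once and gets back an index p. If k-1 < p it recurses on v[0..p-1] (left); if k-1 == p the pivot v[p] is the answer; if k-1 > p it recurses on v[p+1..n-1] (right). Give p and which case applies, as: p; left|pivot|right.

7; left

pivot = v[9] = 0; i = -1
j=0: v[0]=-1 ≤ 0 → i=0, swap v[0],v[0] (no change) → [-1, -6, -8, 1, -3, -4, -10, -7, 2, 0]
j=1: v[1]=-6 ≤ 0 → i=1, swap v[1],v[1] (no change) → [-1, -6, -8, 1, -3, -4, -10, -7, 2, 0]
j=2: v[2]=-8 ≤ 0 → i=2, swap v[2],v[2] (no change) → [-1, -6, -8, 1, -3, -4, -10, -7, 2, 0]
j=3: v[3]=1 > 0 → no swap
j=4: v[4]=-3 ≤ 0 → i=3, swap v[3],v[4] → [-1, -6, -8, -3, 1, -4, -10, -7, 2, 0]
j=5: v[5]=-4 ≤ 0 → i=4, swap v[4],v[5] → [-1, -6, -8, -3, -4, 1, -10, -7, 2, 0]
j=6: v[6]=-10 ≤ 0 → i=5, swap v[5],v[6] → [-1, -6, -8, -3, -4, -10, 1, -7, 2, 0]
j=7: v[7]=-7 ≤ 0 → i=6, swap v[6],v[7] → [-1, -6, -8, -3, -4, -10, -7, 1, 2, 0]
j=8: v[8]=2 > 0 → no swap
final swap v[7],v[9] → [-1, -6, -8, -3, -4, -10, -7, 0, 2, 1]; return 7
p = 7; k-1 = 6 < 7 ⇒ left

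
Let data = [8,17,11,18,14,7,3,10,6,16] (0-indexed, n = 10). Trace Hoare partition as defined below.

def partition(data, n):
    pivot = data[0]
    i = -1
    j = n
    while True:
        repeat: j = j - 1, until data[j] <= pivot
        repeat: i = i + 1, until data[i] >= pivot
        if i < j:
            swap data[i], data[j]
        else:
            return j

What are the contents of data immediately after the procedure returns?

pivot = data[0] = 8; i = -1, j = 10
j→8 (data[8]=6≤8), i→0 (data[0]=8≥8); i<j, swap → [6,17,11,18,14,7,3,10,8,16]
j→6 (data[6]=3≤8), i→1 (data[1]=17≥8); i<j, swap → [6,3,11,18,14,7,17,10,8,16]
j→5 (data[5]=7≤8), i→2 (data[2]=11≥8); i<j, swap → [6,3,7,18,14,11,17,10,8,16]
j→2, i→3; i≥j, return j=2. data = [6,3,7,18,14,11,17,10,8,16]

[6,3,7,18,14,11,17,10,8,16]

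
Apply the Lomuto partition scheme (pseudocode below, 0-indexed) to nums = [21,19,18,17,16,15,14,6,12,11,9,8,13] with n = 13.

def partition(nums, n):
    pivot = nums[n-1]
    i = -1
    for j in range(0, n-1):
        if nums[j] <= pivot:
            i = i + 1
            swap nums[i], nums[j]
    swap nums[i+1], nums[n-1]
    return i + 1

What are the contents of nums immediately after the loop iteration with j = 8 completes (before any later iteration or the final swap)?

[6,12,18,17,16,15,14,21,19,11,9,8,13]

pivot = nums[12] = 13; i = -1
j=0: nums[0]=21 > 13 → no swap
j=1: nums[1]=19 > 13 → no swap
j=2: nums[2]=18 > 13 → no swap
j=3: nums[3]=17 > 13 → no swap
j=4: nums[4]=16 > 13 → no swap
j=5: nums[5]=15 > 13 → no swap
j=6: nums[6]=14 > 13 → no swap
j=7: nums[7]=6 ≤ 13 → i=0, swap nums[0],nums[7] → [6,19,18,17,16,15,14,21,12,11,9,8,13]
j=8: nums[8]=12 ≤ 13 → i=1, swap nums[1],nums[8] → [6,12,18,17,16,15,14,21,19,11,9,8,13]
(after j=8) nums = [6,12,18,17,16,15,14,21,19,11,9,8,13]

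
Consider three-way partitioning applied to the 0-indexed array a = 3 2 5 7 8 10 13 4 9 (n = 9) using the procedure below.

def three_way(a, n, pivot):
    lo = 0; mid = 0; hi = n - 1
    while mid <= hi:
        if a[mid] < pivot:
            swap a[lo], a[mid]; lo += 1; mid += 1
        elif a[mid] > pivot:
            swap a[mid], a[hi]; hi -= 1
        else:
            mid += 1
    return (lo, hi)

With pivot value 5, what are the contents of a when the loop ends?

pivot = 5; lo=0, mid=0, hi=8
a[mid]=3<5: swap a[0],a[0]; lo=1,mid=1 → 3 2 5 7 8 10 13 4 9
a[mid]=2<5: swap a[1],a[1]; lo=2,mid=2 → 3 2 5 7 8 10 13 4 9
a[mid]=5=5: mid=3
a[mid]=7>5: swap a[3],a[8]; hi=7 → 3 2 5 9 8 10 13 4 7
a[mid]=9>5: swap a[3],a[7]; hi=6 → 3 2 5 4 8 10 13 9 7
a[mid]=4<5: swap a[2],a[3]; lo=3,mid=4 → 3 2 4 5 8 10 13 9 7
a[mid]=8>5: swap a[4],a[6]; hi=5 → 3 2 4 5 13 10 8 9 7
a[mid]=13>5: swap a[4],a[5]; hi=4 → 3 2 4 5 10 13 8 9 7
a[mid]=10>5: swap a[4],a[4]; hi=3 → 3 2 4 5 10 13 8 9 7
end: lo=3, hi=3; a = 3 2 4 5 10 13 8 9 7

3 2 4 5 10 13 8 9 7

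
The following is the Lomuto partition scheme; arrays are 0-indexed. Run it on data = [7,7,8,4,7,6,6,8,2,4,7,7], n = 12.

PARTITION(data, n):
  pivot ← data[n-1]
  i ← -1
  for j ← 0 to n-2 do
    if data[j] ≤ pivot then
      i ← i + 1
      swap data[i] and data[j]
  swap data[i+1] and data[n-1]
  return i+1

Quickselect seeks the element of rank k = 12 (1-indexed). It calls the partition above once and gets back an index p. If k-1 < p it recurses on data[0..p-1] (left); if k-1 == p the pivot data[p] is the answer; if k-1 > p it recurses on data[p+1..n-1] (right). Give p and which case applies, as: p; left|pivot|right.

pivot=7, i=-1
j=0: 7≤7, i=0, swap(0,0) ⇒ [7,7,8,4,7,6,6,8,2,4,7,7]
j=1: 7≤7, i=1, swap(1,1) ⇒ [7,7,8,4,7,6,6,8,2,4,7,7]
j=2: 8>7, skip
j=3: 4≤7, i=2, swap(2,3) ⇒ [7,7,4,8,7,6,6,8,2,4,7,7]
j=4: 7≤7, i=3, swap(3,4) ⇒ [7,7,4,7,8,6,6,8,2,4,7,7]
j=5: 6≤7, i=4, swap(4,5) ⇒ [7,7,4,7,6,8,6,8,2,4,7,7]
j=6: 6≤7, i=5, swap(5,6) ⇒ [7,7,4,7,6,6,8,8,2,4,7,7]
j=7: 8>7, skip
j=8: 2≤7, i=6, swap(6,8) ⇒ [7,7,4,7,6,6,2,8,8,4,7,7]
j=9: 4≤7, i=7, swap(7,9) ⇒ [7,7,4,7,6,6,2,4,8,8,7,7]
j=10: 7≤7, i=8, swap(8,10) ⇒ [7,7,4,7,6,6,2,4,7,8,8,7]
swap(9,11) ⇒ [7,7,4,7,6,6,2,4,7,7,8,8]; return 9
p = 9; k-1 = 11 > 9 ⇒ right

9; right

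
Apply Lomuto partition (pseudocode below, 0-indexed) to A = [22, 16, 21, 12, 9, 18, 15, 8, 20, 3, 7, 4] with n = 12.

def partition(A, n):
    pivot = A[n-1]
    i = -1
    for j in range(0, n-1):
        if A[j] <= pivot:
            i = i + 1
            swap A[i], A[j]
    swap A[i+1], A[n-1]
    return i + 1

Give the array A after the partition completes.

pivot=4, i=-1
j=0: 22>4, skip
j=1: 16>4, skip
j=2: 21>4, skip
j=3: 12>4, skip
j=4: 9>4, skip
j=5: 18>4, skip
j=6: 15>4, skip
j=7: 8>4, skip
j=8: 20>4, skip
j=9: 3≤4, i=0, swap(0,9) ⇒ [3, 16, 21, 12, 9, 18, 15, 8, 20, 22, 7, 4]
j=10: 7>4, skip
swap(1,11) ⇒ [3, 4, 21, 12, 9, 18, 15, 8, 20, 22, 7, 16]; return 1

[3, 4, 21, 12, 9, 18, 15, 8, 20, 22, 7, 16]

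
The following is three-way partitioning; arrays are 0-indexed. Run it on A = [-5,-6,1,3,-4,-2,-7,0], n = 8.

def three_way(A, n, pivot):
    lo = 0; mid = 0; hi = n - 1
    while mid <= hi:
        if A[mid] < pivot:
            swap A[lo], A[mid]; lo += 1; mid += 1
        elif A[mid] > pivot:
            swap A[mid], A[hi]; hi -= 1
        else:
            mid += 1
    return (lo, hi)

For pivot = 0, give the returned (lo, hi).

(5, 5)

pivot = 0; lo=0, mid=0, hi=7
A[mid]=-5<0: swap A[0],A[0]; lo=1,mid=1 → [-5,-6,1,3,-4,-2,-7,0]
A[mid]=-6<0: swap A[1],A[1]; lo=2,mid=2 → [-5,-6,1,3,-4,-2,-7,0]
A[mid]=1>0: swap A[2],A[7]; hi=6 → [-5,-6,0,3,-4,-2,-7,1]
A[mid]=0=0: mid=3
A[mid]=3>0: swap A[3],A[6]; hi=5 → [-5,-6,0,-7,-4,-2,3,1]
A[mid]=-7<0: swap A[2],A[3]; lo=3,mid=4 → [-5,-6,-7,0,-4,-2,3,1]
A[mid]=-4<0: swap A[3],A[4]; lo=4,mid=5 → [-5,-6,-7,-4,0,-2,3,1]
A[mid]=-2<0: swap A[4],A[5]; lo=5,mid=6 → [-5,-6,-7,-4,-2,0,3,1]
end: lo=5, hi=5; A = [-5,-6,-7,-4,-2,0,3,1]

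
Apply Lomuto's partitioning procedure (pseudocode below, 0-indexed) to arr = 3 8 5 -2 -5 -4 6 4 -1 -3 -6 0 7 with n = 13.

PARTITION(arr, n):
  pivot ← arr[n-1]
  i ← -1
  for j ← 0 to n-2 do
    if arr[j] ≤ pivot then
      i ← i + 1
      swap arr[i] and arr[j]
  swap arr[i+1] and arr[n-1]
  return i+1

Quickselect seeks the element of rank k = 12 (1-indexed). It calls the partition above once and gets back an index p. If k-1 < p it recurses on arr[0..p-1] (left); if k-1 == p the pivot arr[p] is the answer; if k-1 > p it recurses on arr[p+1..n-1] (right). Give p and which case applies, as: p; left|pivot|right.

pivot = arr[12] = 7; i = -1
j=0: arr[0]=3 ≤ 7 → i=0, swap arr[0],arr[0] (no change) → 3 8 5 -2 -5 -4 6 4 -1 -3 -6 0 7
j=1: arr[1]=8 > 7 → no swap
j=2: arr[2]=5 ≤ 7 → i=1, swap arr[1],arr[2] → 3 5 8 -2 -5 -4 6 4 -1 -3 -6 0 7
j=3: arr[3]=-2 ≤ 7 → i=2, swap arr[2],arr[3] → 3 5 -2 8 -5 -4 6 4 -1 -3 -6 0 7
j=4: arr[4]=-5 ≤ 7 → i=3, swap arr[3],arr[4] → 3 5 -2 -5 8 -4 6 4 -1 -3 -6 0 7
j=5: arr[5]=-4 ≤ 7 → i=4, swap arr[4],arr[5] → 3 5 -2 -5 -4 8 6 4 -1 -3 -6 0 7
j=6: arr[6]=6 ≤ 7 → i=5, swap arr[5],arr[6] → 3 5 -2 -5 -4 6 8 4 -1 -3 -6 0 7
j=7: arr[7]=4 ≤ 7 → i=6, swap arr[6],arr[7] → 3 5 -2 -5 -4 6 4 8 -1 -3 -6 0 7
j=8: arr[8]=-1 ≤ 7 → i=7, swap arr[7],arr[8] → 3 5 -2 -5 -4 6 4 -1 8 -3 -6 0 7
j=9: arr[9]=-3 ≤ 7 → i=8, swap arr[8],arr[9] → 3 5 -2 -5 -4 6 4 -1 -3 8 -6 0 7
j=10: arr[10]=-6 ≤ 7 → i=9, swap arr[9],arr[10] → 3 5 -2 -5 -4 6 4 -1 -3 -6 8 0 7
j=11: arr[11]=0 ≤ 7 → i=10, swap arr[10],arr[11] → 3 5 -2 -5 -4 6 4 -1 -3 -6 0 8 7
final swap arr[11],arr[12] → 3 5 -2 -5 -4 6 4 -1 -3 -6 0 7 8; return 11
p = 11; k-1 = 11 == 11 ⇒ pivot

11; pivot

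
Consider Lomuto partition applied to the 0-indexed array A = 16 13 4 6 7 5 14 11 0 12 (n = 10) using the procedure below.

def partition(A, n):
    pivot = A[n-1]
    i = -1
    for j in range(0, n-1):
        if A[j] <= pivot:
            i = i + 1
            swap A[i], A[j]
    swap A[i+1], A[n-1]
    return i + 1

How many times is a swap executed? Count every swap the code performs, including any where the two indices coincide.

7

pivot = A[9] = 12; i = -1
j=0: A[0]=16 > 12 → no swap
j=1: A[1]=13 > 12 → no swap
j=2: A[2]=4 ≤ 12 → i=0, swap A[0],A[2] → 4 13 16 6 7 5 14 11 0 12
j=3: A[3]=6 ≤ 12 → i=1, swap A[1],A[3] → 4 6 16 13 7 5 14 11 0 12
j=4: A[4]=7 ≤ 12 → i=2, swap A[2],A[4] → 4 6 7 13 16 5 14 11 0 12
j=5: A[5]=5 ≤ 12 → i=3, swap A[3],A[5] → 4 6 7 5 16 13 14 11 0 12
j=6: A[6]=14 > 12 → no swap
j=7: A[7]=11 ≤ 12 → i=4, swap A[4],A[7] → 4 6 7 5 11 13 14 16 0 12
j=8: A[8]=0 ≤ 12 → i=5, swap A[5],A[8] → 4 6 7 5 11 0 14 16 13 12
final swap A[6],A[9] → 4 6 7 5 11 0 12 16 13 14; return 6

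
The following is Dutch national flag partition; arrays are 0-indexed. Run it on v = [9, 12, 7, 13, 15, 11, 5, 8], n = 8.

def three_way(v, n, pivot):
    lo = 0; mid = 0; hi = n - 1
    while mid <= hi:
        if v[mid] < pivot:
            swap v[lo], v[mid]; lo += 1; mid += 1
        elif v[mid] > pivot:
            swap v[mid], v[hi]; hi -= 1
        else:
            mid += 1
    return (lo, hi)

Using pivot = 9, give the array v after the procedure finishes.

lo=0 mid=0 hi=7
9=9: mid=1
12>9: swap(1,7), hi=6 ⇒ [9, 8, 7, 13, 15, 11, 5, 12]
8<9: swap(0,1), lo=1 mid=2 ⇒ [8, 9, 7, 13, 15, 11, 5, 12]
7<9: swap(1,2), lo=2 mid=3 ⇒ [8, 7, 9, 13, 15, 11, 5, 12]
13>9: swap(3,6), hi=5 ⇒ [8, 7, 9, 5, 15, 11, 13, 12]
5<9: swap(2,3), lo=3 mid=4 ⇒ [8, 7, 5, 9, 15, 11, 13, 12]
15>9: swap(4,5), hi=4 ⇒ [8, 7, 5, 9, 11, 15, 13, 12]
11>9: swap(4,4), hi=3 ⇒ [8, 7, 5, 9, 11, 15, 13, 12]
done. lo=3 hi=3; v=[8, 7, 5, 9, 11, 15, 13, 12]

[8, 7, 5, 9, 11, 15, 13, 12]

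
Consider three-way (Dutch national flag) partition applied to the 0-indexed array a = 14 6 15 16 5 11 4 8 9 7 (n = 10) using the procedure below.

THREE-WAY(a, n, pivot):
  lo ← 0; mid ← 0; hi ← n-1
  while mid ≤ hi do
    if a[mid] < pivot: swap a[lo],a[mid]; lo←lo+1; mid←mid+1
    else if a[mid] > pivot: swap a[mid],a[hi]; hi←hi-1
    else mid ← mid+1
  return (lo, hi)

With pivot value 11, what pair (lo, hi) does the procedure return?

lo=0 mid=0 hi=9
14>11: swap(0,9), hi=8 ⇒ 7 6 15 16 5 11 4 8 9 14
7<11: swap(0,0), lo=1 mid=1 ⇒ 7 6 15 16 5 11 4 8 9 14
6<11: swap(1,1), lo=2 mid=2 ⇒ 7 6 15 16 5 11 4 8 9 14
15>11: swap(2,8), hi=7 ⇒ 7 6 9 16 5 11 4 8 15 14
9<11: swap(2,2), lo=3 mid=3 ⇒ 7 6 9 16 5 11 4 8 15 14
16>11: swap(3,7), hi=6 ⇒ 7 6 9 8 5 11 4 16 15 14
8<11: swap(3,3), lo=4 mid=4 ⇒ 7 6 9 8 5 11 4 16 15 14
5<11: swap(4,4), lo=5 mid=5 ⇒ 7 6 9 8 5 11 4 16 15 14
11=11: mid=6
4<11: swap(5,6), lo=6 mid=7 ⇒ 7 6 9 8 5 4 11 16 15 14
done. lo=6 hi=6; a=7 6 9 8 5 4 11 16 15 14

(6, 6)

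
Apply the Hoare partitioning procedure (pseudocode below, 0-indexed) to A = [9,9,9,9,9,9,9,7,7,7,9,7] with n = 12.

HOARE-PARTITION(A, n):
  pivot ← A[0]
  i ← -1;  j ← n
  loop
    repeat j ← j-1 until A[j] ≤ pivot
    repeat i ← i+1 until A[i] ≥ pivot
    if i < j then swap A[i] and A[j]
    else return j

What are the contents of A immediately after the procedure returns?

pivot=9
j stops at 11 (7), i stops at 0 (9); swap ⇒ [7,9,9,9,9,9,9,7,7,7,9,9]
j stops at 10 (9), i stops at 1 (9); swap ⇒ [7,9,9,9,9,9,9,7,7,7,9,9]
j stops at 9 (7), i stops at 2 (9); swap ⇒ [7,9,7,9,9,9,9,7,7,9,9,9]
j stops at 8 (7), i stops at 3 (9); swap ⇒ [7,9,7,7,9,9,9,7,9,9,9,9]
j stops at 7 (7), i stops at 4 (9); swap ⇒ [7,9,7,7,7,9,9,9,9,9,9,9]
j stops at 6 (9), i stops at 5 (9); swap ⇒ [7,9,7,7,7,9,9,9,9,9,9,9]
j stops at 5, i stops at 6; i≥j ⇒ return 5. A=[7,9,7,7,7,9,9,9,9,9,9,9]

[7,9,7,7,7,9,9,9,9,9,9,9]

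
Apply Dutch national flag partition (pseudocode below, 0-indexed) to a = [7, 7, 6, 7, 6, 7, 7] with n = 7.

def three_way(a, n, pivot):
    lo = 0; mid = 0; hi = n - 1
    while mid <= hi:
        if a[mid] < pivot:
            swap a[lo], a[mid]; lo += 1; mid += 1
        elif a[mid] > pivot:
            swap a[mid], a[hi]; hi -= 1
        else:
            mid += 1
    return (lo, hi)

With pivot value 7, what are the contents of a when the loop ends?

[6, 6, 7, 7, 7, 7, 7]

pivot = 7; lo=0, mid=0, hi=6
a[mid]=7=7: mid=1
a[mid]=7=7: mid=2
a[mid]=6<7: swap a[0],a[2]; lo=1,mid=3 → [6, 7, 7, 7, 6, 7, 7]
a[mid]=7=7: mid=4
a[mid]=6<7: swap a[1],a[4]; lo=2,mid=5 → [6, 6, 7, 7, 7, 7, 7]
a[mid]=7=7: mid=6
a[mid]=7=7: mid=7
end: lo=2, hi=6; a = [6, 6, 7, 7, 7, 7, 7]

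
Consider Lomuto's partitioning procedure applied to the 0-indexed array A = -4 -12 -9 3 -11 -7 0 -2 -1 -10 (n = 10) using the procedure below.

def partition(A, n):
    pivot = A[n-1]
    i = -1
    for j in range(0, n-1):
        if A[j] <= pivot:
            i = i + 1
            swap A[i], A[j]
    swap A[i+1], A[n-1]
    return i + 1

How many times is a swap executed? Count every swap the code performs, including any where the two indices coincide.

pivot=-10, i=-1
j=0: -4>-10, skip
j=1: -12≤-10, i=0, swap(0,1) ⇒ -12 -4 -9 3 -11 -7 0 -2 -1 -10
j=2: -9>-10, skip
j=3: 3>-10, skip
j=4: -11≤-10, i=1, swap(1,4) ⇒ -12 -11 -9 3 -4 -7 0 -2 -1 -10
j=5: -7>-10, skip
j=6: 0>-10, skip
j=7: -2>-10, skip
j=8: -1>-10, skip
swap(2,9) ⇒ -12 -11 -10 3 -4 -7 0 -2 -1 -9; return 2

3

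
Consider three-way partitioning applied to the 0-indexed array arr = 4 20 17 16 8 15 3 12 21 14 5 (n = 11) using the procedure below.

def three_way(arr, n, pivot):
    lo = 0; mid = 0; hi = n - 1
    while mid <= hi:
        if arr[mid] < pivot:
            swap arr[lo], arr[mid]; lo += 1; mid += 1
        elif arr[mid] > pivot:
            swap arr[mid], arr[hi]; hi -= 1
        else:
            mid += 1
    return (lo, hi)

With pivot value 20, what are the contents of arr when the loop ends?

4 17 16 8 15 3 12 5 14 20 21

pivot = 20; lo=0, mid=0, hi=10
arr[mid]=4<20: swap arr[0],arr[0]; lo=1,mid=1 → 4 20 17 16 8 15 3 12 21 14 5
arr[mid]=20=20: mid=2
arr[mid]=17<20: swap arr[1],arr[2]; lo=2,mid=3 → 4 17 20 16 8 15 3 12 21 14 5
arr[mid]=16<20: swap arr[2],arr[3]; lo=3,mid=4 → 4 17 16 20 8 15 3 12 21 14 5
arr[mid]=8<20: swap arr[3],arr[4]; lo=4,mid=5 → 4 17 16 8 20 15 3 12 21 14 5
arr[mid]=15<20: swap arr[4],arr[5]; lo=5,mid=6 → 4 17 16 8 15 20 3 12 21 14 5
arr[mid]=3<20: swap arr[5],arr[6]; lo=6,mid=7 → 4 17 16 8 15 3 20 12 21 14 5
arr[mid]=12<20: swap arr[6],arr[7]; lo=7,mid=8 → 4 17 16 8 15 3 12 20 21 14 5
arr[mid]=21>20: swap arr[8],arr[10]; hi=9 → 4 17 16 8 15 3 12 20 5 14 21
arr[mid]=5<20: swap arr[7],arr[8]; lo=8,mid=9 → 4 17 16 8 15 3 12 5 20 14 21
arr[mid]=14<20: swap arr[8],arr[9]; lo=9,mid=10 → 4 17 16 8 15 3 12 5 14 20 21
end: lo=9, hi=9; arr = 4 17 16 8 15 3 12 5 14 20 21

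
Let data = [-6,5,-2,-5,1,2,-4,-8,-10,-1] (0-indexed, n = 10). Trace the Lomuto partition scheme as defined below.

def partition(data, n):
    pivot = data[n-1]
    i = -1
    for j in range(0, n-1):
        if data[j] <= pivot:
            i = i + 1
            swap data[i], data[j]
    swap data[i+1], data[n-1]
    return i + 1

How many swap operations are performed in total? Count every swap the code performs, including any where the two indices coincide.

7

pivot=-1, i=-1
j=0: -6≤-1, i=0, swap(0,0) ⇒ [-6,5,-2,-5,1,2,-4,-8,-10,-1]
j=1: 5>-1, skip
j=2: -2≤-1, i=1, swap(1,2) ⇒ [-6,-2,5,-5,1,2,-4,-8,-10,-1]
j=3: -5≤-1, i=2, swap(2,3) ⇒ [-6,-2,-5,5,1,2,-4,-8,-10,-1]
j=4: 1>-1, skip
j=5: 2>-1, skip
j=6: -4≤-1, i=3, swap(3,6) ⇒ [-6,-2,-5,-4,1,2,5,-8,-10,-1]
j=7: -8≤-1, i=4, swap(4,7) ⇒ [-6,-2,-5,-4,-8,2,5,1,-10,-1]
j=8: -10≤-1, i=5, swap(5,8) ⇒ [-6,-2,-5,-4,-8,-10,5,1,2,-1]
swap(6,9) ⇒ [-6,-2,-5,-4,-8,-10,-1,1,2,5]; return 6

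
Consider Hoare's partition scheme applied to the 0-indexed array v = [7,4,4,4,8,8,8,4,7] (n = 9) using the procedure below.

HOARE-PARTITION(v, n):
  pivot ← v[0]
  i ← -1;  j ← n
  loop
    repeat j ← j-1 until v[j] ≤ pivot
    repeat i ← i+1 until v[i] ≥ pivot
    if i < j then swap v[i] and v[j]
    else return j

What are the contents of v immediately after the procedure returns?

pivot = v[0] = 7; i = -1, j = 9
j→8 (v[8]=7≤7), i→0 (v[0]=7≥7); i<j, swap → [7,4,4,4,8,8,8,4,7]
j→7 (v[7]=4≤7), i→4 (v[4]=8≥7); i<j, swap → [7,4,4,4,4,8,8,8,7]
j→4, i→5; i≥j, return j=4. v = [7,4,4,4,4,8,8,8,7]

[7,4,4,4,4,8,8,8,7]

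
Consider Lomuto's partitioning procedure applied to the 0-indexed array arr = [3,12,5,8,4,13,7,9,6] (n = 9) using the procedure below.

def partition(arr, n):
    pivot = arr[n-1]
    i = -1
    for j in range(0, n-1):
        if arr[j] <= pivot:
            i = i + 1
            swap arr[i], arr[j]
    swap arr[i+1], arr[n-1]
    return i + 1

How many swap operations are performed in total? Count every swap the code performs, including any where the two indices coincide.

4

pivot = arr[8] = 6; i = -1
j=0: arr[0]=3 ≤ 6 → i=0, swap arr[0],arr[0] (no change) → [3,12,5,8,4,13,7,9,6]
j=1: arr[1]=12 > 6 → no swap
j=2: arr[2]=5 ≤ 6 → i=1, swap arr[1],arr[2] → [3,5,12,8,4,13,7,9,6]
j=3: arr[3]=8 > 6 → no swap
j=4: arr[4]=4 ≤ 6 → i=2, swap arr[2],arr[4] → [3,5,4,8,12,13,7,9,6]
j=5: arr[5]=13 > 6 → no swap
j=6: arr[6]=7 > 6 → no swap
j=7: arr[7]=9 > 6 → no swap
final swap arr[3],arr[8] → [3,5,4,6,12,13,7,9,8]; return 3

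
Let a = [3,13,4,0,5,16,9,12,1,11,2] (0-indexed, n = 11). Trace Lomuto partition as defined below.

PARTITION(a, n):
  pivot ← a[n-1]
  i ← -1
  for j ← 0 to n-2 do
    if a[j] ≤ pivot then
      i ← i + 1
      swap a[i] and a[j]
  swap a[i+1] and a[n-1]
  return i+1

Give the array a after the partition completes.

pivot=2, i=-1
j=0: 3>2, skip
j=1: 13>2, skip
j=2: 4>2, skip
j=3: 0≤2, i=0, swap(0,3) ⇒ [0,13,4,3,5,16,9,12,1,11,2]
j=4: 5>2, skip
j=5: 16>2, skip
j=6: 9>2, skip
j=7: 12>2, skip
j=8: 1≤2, i=1, swap(1,8) ⇒ [0,1,4,3,5,16,9,12,13,11,2]
j=9: 11>2, skip
swap(2,10) ⇒ [0,1,2,3,5,16,9,12,13,11,4]; return 2

[0,1,2,3,5,16,9,12,13,11,4]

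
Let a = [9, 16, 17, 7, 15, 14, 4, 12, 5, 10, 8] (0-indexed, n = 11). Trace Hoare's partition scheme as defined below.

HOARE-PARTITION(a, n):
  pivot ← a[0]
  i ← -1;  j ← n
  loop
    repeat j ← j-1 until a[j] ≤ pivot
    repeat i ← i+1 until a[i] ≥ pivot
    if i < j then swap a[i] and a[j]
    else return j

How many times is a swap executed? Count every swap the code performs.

3

pivot = a[0] = 9; i = -1, j = 11
j→10 (a[10]=8≤9), i→0 (a[0]=9≥9); i<j, swap → [8, 16, 17, 7, 15, 14, 4, 12, 5, 10, 9]
j→8 (a[8]=5≤9), i→1 (a[1]=16≥9); i<j, swap → [8, 5, 17, 7, 15, 14, 4, 12, 16, 10, 9]
j→6 (a[6]=4≤9), i→2 (a[2]=17≥9); i<j, swap → [8, 5, 4, 7, 15, 14, 17, 12, 16, 10, 9]
j→3, i→4; i≥j, return j=3. a = [8, 5, 4, 7, 15, 14, 17, 12, 16, 10, 9]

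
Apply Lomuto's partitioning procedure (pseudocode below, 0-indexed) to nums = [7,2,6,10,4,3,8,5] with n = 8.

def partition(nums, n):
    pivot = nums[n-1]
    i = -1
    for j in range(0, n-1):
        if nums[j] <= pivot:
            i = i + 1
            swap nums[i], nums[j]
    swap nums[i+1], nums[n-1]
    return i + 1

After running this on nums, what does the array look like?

[2,4,3,5,7,6,8,10]

pivot = nums[7] = 5; i = -1
j=0: nums[0]=7 > 5 → no swap
j=1: nums[1]=2 ≤ 5 → i=0, swap nums[0],nums[1] → [2,7,6,10,4,3,8,5]
j=2: nums[2]=6 > 5 → no swap
j=3: nums[3]=10 > 5 → no swap
j=4: nums[4]=4 ≤ 5 → i=1, swap nums[1],nums[4] → [2,4,6,10,7,3,8,5]
j=5: nums[5]=3 ≤ 5 → i=2, swap nums[2],nums[5] → [2,4,3,10,7,6,8,5]
j=6: nums[6]=8 > 5 → no swap
final swap nums[3],nums[7] → [2,4,3,5,7,6,8,10]; return 3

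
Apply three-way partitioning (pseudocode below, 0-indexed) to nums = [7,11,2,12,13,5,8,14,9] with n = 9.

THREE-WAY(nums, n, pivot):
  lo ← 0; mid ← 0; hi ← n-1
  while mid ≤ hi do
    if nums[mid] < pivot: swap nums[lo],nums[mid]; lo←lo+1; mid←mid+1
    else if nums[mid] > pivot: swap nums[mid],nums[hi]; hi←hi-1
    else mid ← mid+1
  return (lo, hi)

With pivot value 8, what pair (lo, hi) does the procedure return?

(3, 3)

lo=0 mid=0 hi=8
7<8: swap(0,0), lo=1 mid=1 ⇒ [7,11,2,12,13,5,8,14,9]
11>8: swap(1,8), hi=7 ⇒ [7,9,2,12,13,5,8,14,11]
9>8: swap(1,7), hi=6 ⇒ [7,14,2,12,13,5,8,9,11]
14>8: swap(1,6), hi=5 ⇒ [7,8,2,12,13,5,14,9,11]
8=8: mid=2
2<8: swap(1,2), lo=2 mid=3 ⇒ [7,2,8,12,13,5,14,9,11]
12>8: swap(3,5), hi=4 ⇒ [7,2,8,5,13,12,14,9,11]
5<8: swap(2,3), lo=3 mid=4 ⇒ [7,2,5,8,13,12,14,9,11]
13>8: swap(4,4), hi=3 ⇒ [7,2,5,8,13,12,14,9,11]
done. lo=3 hi=3; nums=[7,2,5,8,13,12,14,9,11]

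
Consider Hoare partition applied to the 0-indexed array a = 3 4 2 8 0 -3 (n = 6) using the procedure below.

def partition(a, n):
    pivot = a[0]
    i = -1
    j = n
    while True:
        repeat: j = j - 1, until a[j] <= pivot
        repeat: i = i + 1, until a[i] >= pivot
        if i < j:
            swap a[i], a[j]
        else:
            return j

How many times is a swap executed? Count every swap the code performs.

pivot = a[0] = 3; i = -1, j = 6
j→5 (a[5]=-3≤3), i→0 (a[0]=3≥3); i<j, swap → -3 4 2 8 0 3
j→4 (a[4]=0≤3), i→1 (a[1]=4≥3); i<j, swap → -3 0 2 8 4 3
j→2, i→3; i≥j, return j=2. a = -3 0 2 8 4 3

2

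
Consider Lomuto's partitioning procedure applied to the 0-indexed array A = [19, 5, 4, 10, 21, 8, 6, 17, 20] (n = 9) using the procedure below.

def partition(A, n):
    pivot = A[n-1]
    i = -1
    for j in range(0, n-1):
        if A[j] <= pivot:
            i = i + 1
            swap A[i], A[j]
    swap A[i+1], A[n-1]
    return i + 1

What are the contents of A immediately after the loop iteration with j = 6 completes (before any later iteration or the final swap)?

[19, 5, 4, 10, 8, 6, 21, 17, 20]

pivot=20, i=-1
j=0: 19≤20, i=0, swap(0,0) ⇒ [19, 5, 4, 10, 21, 8, 6, 17, 20]
j=1: 5≤20, i=1, swap(1,1) ⇒ [19, 5, 4, 10, 21, 8, 6, 17, 20]
j=2: 4≤20, i=2, swap(2,2) ⇒ [19, 5, 4, 10, 21, 8, 6, 17, 20]
j=3: 10≤20, i=3, swap(3,3) ⇒ [19, 5, 4, 10, 21, 8, 6, 17, 20]
j=4: 21>20, skip
j=5: 8≤20, i=4, swap(4,5) ⇒ [19, 5, 4, 10, 8, 21, 6, 17, 20]
j=6: 6≤20, i=5, swap(5,6) ⇒ [19, 5, 4, 10, 8, 6, 21, 17, 20]
(after j=6) A = [19, 5, 4, 10, 8, 6, 21, 17, 20]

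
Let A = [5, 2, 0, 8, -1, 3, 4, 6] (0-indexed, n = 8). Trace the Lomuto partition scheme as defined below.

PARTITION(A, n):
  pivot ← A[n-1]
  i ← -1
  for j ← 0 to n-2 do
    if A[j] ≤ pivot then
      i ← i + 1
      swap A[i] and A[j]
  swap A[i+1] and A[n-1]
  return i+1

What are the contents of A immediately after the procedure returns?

pivot=6, i=-1
j=0: 5≤6, i=0, swap(0,0) ⇒ [5, 2, 0, 8, -1, 3, 4, 6]
j=1: 2≤6, i=1, swap(1,1) ⇒ [5, 2, 0, 8, -1, 3, 4, 6]
j=2: 0≤6, i=2, swap(2,2) ⇒ [5, 2, 0, 8, -1, 3, 4, 6]
j=3: 8>6, skip
j=4: -1≤6, i=3, swap(3,4) ⇒ [5, 2, 0, -1, 8, 3, 4, 6]
j=5: 3≤6, i=4, swap(4,5) ⇒ [5, 2, 0, -1, 3, 8, 4, 6]
j=6: 4≤6, i=5, swap(5,6) ⇒ [5, 2, 0, -1, 3, 4, 8, 6]
swap(6,7) ⇒ [5, 2, 0, -1, 3, 4, 6, 8]; return 6

[5, 2, 0, -1, 3, 4, 6, 8]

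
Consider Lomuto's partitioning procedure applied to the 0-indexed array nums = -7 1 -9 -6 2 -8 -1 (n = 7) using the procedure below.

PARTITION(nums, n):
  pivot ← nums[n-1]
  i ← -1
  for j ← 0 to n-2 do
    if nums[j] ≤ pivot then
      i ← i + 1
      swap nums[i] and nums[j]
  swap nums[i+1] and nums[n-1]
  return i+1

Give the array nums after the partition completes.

-7 -9 -6 -8 -1 1 2

pivot=-1, i=-1
j=0: -7≤-1, i=0, swap(0,0) ⇒ -7 1 -9 -6 2 -8 -1
j=1: 1>-1, skip
j=2: -9≤-1, i=1, swap(1,2) ⇒ -7 -9 1 -6 2 -8 -1
j=3: -6≤-1, i=2, swap(2,3) ⇒ -7 -9 -6 1 2 -8 -1
j=4: 2>-1, skip
j=5: -8≤-1, i=3, swap(3,5) ⇒ -7 -9 -6 -8 2 1 -1
swap(4,6) ⇒ -7 -9 -6 -8 -1 1 2; return 4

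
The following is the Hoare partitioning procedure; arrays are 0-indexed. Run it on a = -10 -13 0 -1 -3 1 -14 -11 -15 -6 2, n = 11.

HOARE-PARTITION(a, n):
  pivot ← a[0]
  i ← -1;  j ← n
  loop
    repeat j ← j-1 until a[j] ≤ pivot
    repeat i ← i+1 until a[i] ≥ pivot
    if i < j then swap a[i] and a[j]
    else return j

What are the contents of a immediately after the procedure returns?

pivot = a[0] = -10; i = -1, j = 11
j→8 (a[8]=-15≤-10), i→0 (a[0]=-10≥-10); i<j, swap → -15 -13 0 -1 -3 1 -14 -11 -10 -6 2
j→7 (a[7]=-11≤-10), i→2 (a[2]=0≥-10); i<j, swap → -15 -13 -11 -1 -3 1 -14 0 -10 -6 2
j→6 (a[6]=-14≤-10), i→3 (a[3]=-1≥-10); i<j, swap → -15 -13 -11 -14 -3 1 -1 0 -10 -6 2
j→3, i→4; i≥j, return j=3. a = -15 -13 -11 -14 -3 1 -1 0 -10 -6 2

-15 -13 -11 -14 -3 1 -1 0 -10 -6 2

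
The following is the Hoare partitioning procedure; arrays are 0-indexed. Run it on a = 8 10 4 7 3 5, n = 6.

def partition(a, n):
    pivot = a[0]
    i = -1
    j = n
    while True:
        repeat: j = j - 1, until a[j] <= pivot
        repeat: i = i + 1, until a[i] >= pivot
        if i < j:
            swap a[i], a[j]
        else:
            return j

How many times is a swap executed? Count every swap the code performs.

2

pivot = a[0] = 8; i = -1, j = 6
j→5 (a[5]=5≤8), i→0 (a[0]=8≥8); i<j, swap → 5 10 4 7 3 8
j→4 (a[4]=3≤8), i→1 (a[1]=10≥8); i<j, swap → 5 3 4 7 10 8
j→3, i→4; i≥j, return j=3. a = 5 3 4 7 10 8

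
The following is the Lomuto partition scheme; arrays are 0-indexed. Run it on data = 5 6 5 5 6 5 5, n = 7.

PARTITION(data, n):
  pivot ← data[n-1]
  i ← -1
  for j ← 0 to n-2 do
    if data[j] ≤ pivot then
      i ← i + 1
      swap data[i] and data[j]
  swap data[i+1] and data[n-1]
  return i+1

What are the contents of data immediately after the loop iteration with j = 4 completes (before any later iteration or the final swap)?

5 5 5 6 6 5 5

pivot = data[6] = 5; i = -1
j=0: data[0]=5 ≤ 5 → i=0, swap data[0],data[0] (no change) → 5 6 5 5 6 5 5
j=1: data[1]=6 > 5 → no swap
j=2: data[2]=5 ≤ 5 → i=1, swap data[1],data[2] → 5 5 6 5 6 5 5
j=3: data[3]=5 ≤ 5 → i=2, swap data[2],data[3] → 5 5 5 6 6 5 5
j=4: data[4]=6 > 5 → no swap
(after j=4) data = 5 5 5 6 6 5 5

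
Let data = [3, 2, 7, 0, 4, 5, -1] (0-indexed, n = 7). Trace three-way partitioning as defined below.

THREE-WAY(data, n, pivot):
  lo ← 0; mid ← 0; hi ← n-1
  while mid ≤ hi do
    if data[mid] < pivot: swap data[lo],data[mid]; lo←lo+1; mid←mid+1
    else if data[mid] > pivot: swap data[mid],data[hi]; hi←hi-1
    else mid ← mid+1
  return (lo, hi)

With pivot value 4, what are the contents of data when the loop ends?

[3, 2, -1, 0, 4, 5, 7]

lo=0 mid=0 hi=6
3<4: swap(0,0), lo=1 mid=1 ⇒ [3, 2, 7, 0, 4, 5, -1]
2<4: swap(1,1), lo=2 mid=2 ⇒ [3, 2, 7, 0, 4, 5, -1]
7>4: swap(2,6), hi=5 ⇒ [3, 2, -1, 0, 4, 5, 7]
-1<4: swap(2,2), lo=3 mid=3 ⇒ [3, 2, -1, 0, 4, 5, 7]
0<4: swap(3,3), lo=4 mid=4 ⇒ [3, 2, -1, 0, 4, 5, 7]
4=4: mid=5
5>4: swap(5,5), hi=4 ⇒ [3, 2, -1, 0, 4, 5, 7]
done. lo=4 hi=4; data=[3, 2, -1, 0, 4, 5, 7]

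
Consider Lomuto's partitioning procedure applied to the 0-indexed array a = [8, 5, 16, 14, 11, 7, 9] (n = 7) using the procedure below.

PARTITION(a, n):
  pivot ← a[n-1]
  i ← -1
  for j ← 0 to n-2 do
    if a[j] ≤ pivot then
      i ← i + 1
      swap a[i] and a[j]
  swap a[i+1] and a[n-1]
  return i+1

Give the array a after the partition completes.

[8, 5, 7, 9, 11, 16, 14]

pivot = a[6] = 9; i = -1
j=0: a[0]=8 ≤ 9 → i=0, swap a[0],a[0] (no change) → [8, 5, 16, 14, 11, 7, 9]
j=1: a[1]=5 ≤ 9 → i=1, swap a[1],a[1] (no change) → [8, 5, 16, 14, 11, 7, 9]
j=2: a[2]=16 > 9 → no swap
j=3: a[3]=14 > 9 → no swap
j=4: a[4]=11 > 9 → no swap
j=5: a[5]=7 ≤ 9 → i=2, swap a[2],a[5] → [8, 5, 7, 14, 11, 16, 9]
final swap a[3],a[6] → [8, 5, 7, 9, 11, 16, 14]; return 3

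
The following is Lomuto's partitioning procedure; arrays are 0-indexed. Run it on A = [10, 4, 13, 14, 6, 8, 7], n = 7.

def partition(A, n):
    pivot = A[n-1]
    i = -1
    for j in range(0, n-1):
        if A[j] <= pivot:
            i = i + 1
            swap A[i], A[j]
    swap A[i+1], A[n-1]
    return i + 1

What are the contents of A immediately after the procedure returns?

[4, 6, 7, 14, 10, 8, 13]

pivot = A[6] = 7; i = -1
j=0: A[0]=10 > 7 → no swap
j=1: A[1]=4 ≤ 7 → i=0, swap A[0],A[1] → [4, 10, 13, 14, 6, 8, 7]
j=2: A[2]=13 > 7 → no swap
j=3: A[3]=14 > 7 → no swap
j=4: A[4]=6 ≤ 7 → i=1, swap A[1],A[4] → [4, 6, 13, 14, 10, 8, 7]
j=5: A[5]=8 > 7 → no swap
final swap A[2],A[6] → [4, 6, 7, 14, 10, 8, 13]; return 2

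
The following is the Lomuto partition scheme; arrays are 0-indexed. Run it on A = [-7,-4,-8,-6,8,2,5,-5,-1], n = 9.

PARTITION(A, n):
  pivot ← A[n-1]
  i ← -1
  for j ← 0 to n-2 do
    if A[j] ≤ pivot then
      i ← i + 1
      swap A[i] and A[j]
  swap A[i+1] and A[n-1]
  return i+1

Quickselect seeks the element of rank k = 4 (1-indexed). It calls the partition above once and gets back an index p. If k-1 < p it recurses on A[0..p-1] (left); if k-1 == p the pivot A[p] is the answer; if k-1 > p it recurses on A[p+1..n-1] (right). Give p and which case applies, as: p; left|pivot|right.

5; left

pivot=-1, i=-1
j=0: -7≤-1, i=0, swap(0,0) ⇒ [-7,-4,-8,-6,8,2,5,-5,-1]
j=1: -4≤-1, i=1, swap(1,1) ⇒ [-7,-4,-8,-6,8,2,5,-5,-1]
j=2: -8≤-1, i=2, swap(2,2) ⇒ [-7,-4,-8,-6,8,2,5,-5,-1]
j=3: -6≤-1, i=3, swap(3,3) ⇒ [-7,-4,-8,-6,8,2,5,-5,-1]
j=4: 8>-1, skip
j=5: 2>-1, skip
j=6: 5>-1, skip
j=7: -5≤-1, i=4, swap(4,7) ⇒ [-7,-4,-8,-6,-5,2,5,8,-1]
swap(5,8) ⇒ [-7,-4,-8,-6,-5,-1,5,8,2]; return 5
p = 5; k-1 = 3 < 5 ⇒ left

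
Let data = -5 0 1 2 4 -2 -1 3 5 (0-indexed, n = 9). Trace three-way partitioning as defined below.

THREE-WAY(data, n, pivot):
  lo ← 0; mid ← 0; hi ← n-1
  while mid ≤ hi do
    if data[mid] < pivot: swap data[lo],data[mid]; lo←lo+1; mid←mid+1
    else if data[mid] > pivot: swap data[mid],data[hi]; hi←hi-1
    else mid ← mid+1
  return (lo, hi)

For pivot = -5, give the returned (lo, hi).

lo=0 mid=0 hi=8
-5=-5: mid=1
0>-5: swap(1,8), hi=7 ⇒ -5 5 1 2 4 -2 -1 3 0
5>-5: swap(1,7), hi=6 ⇒ -5 3 1 2 4 -2 -1 5 0
3>-5: swap(1,6), hi=5 ⇒ -5 -1 1 2 4 -2 3 5 0
-1>-5: swap(1,5), hi=4 ⇒ -5 -2 1 2 4 -1 3 5 0
-2>-5: swap(1,4), hi=3 ⇒ -5 4 1 2 -2 -1 3 5 0
4>-5: swap(1,3), hi=2 ⇒ -5 2 1 4 -2 -1 3 5 0
2>-5: swap(1,2), hi=1 ⇒ -5 1 2 4 -2 -1 3 5 0
1>-5: swap(1,1), hi=0 ⇒ -5 1 2 4 -2 -1 3 5 0
done. lo=0 hi=0; data=-5 1 2 4 -2 -1 3 5 0

(0, 0)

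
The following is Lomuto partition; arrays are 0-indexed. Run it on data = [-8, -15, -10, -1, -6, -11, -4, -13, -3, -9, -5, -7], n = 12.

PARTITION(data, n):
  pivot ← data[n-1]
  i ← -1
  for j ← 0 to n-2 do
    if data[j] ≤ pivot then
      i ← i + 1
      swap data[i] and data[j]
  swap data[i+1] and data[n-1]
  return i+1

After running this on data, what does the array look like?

[-8, -15, -10, -11, -13, -9, -7, -6, -3, -1, -5, -4]

pivot = data[11] = -7; i = -1
j=0: data[0]=-8 ≤ -7 → i=0, swap data[0],data[0] (no change) → [-8, -15, -10, -1, -6, -11, -4, -13, -3, -9, -5, -7]
j=1: data[1]=-15 ≤ -7 → i=1, swap data[1],data[1] (no change) → [-8, -15, -10, -1, -6, -11, -4, -13, -3, -9, -5, -7]
j=2: data[2]=-10 ≤ -7 → i=2, swap data[2],data[2] (no change) → [-8, -15, -10, -1, -6, -11, -4, -13, -3, -9, -5, -7]
j=3: data[3]=-1 > -7 → no swap
j=4: data[4]=-6 > -7 → no swap
j=5: data[5]=-11 ≤ -7 → i=3, swap data[3],data[5] → [-8, -15, -10, -11, -6, -1, -4, -13, -3, -9, -5, -7]
j=6: data[6]=-4 > -7 → no swap
j=7: data[7]=-13 ≤ -7 → i=4, swap data[4],data[7] → [-8, -15, -10, -11, -13, -1, -4, -6, -3, -9, -5, -7]
j=8: data[8]=-3 > -7 → no swap
j=9: data[9]=-9 ≤ -7 → i=5, swap data[5],data[9] → [-8, -15, -10, -11, -13, -9, -4, -6, -3, -1, -5, -7]
j=10: data[10]=-5 > -7 → no swap
final swap data[6],data[11] → [-8, -15, -10, -11, -13, -9, -7, -6, -3, -1, -5, -4]; return 6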